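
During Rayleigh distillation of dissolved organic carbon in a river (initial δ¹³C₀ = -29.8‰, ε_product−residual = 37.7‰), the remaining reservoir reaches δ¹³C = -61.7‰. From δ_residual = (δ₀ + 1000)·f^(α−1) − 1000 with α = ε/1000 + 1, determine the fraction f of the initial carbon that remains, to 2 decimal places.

α − 1 = ε/1000 = 0.0377
(δ_res + 1000)/(δ₀ + 1000) = (-61.7 + 1000)/(-29.8 + 1000) = 938.3/970.2 = 0.967120
f = 0.967120^(1/0.0377) = exp(ln(0.967120)/0.0377) = exp(-0.03343/0.0377)
f = exp(-0.8868) = 0.4120

0.41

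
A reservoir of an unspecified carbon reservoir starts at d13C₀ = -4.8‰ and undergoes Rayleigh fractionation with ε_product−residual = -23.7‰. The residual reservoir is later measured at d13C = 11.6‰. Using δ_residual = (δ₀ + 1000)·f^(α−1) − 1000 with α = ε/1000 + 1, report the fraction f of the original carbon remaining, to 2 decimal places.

α − 1 = ε/1000 = -0.0237
(δ_res + 1000)/(δ₀ + 1000) = (11.6 + 1000)/(-4.8 + 1000) = 1011.6/995.2 = 1.016479
f = 1.016479^(1/-0.0237) = exp(ln(1.016479)/-0.0237) = exp(0.01634/-0.0237)
f = exp(-0.6897) = 0.5017

0.50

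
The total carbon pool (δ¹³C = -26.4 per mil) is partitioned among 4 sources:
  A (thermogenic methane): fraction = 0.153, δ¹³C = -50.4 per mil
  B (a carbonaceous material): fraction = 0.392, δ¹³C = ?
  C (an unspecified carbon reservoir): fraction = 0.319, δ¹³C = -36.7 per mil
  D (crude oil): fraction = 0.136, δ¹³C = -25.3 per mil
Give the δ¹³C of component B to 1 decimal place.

-9.0 per mil

Isotope mass balance: δ_bulk = Σ fᵢ·δᵢ.
-26.4 = 0.153×(-50.4) + 0.392×δ_B + 0.319×(-36.7) + 0.136×(-25.3)
0.392·δ_B = -26.4 − (-22.859) = -3.541
δ_B = -3.541 / 0.392 = -9.03 per mil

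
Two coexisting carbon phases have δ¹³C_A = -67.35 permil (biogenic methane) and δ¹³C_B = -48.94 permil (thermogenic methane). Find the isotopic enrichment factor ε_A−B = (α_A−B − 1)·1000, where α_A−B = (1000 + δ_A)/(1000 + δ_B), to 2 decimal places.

-19.36 permil

α_A−B = (1000 + -67.35) / (1000 + -48.94) = 932.65 / 951.06 = 0.980643
ε_A−B = (0.980643 − 1) × 1000 = -19.357 permil
(The approximation ε ≈ δ_A − δ_B would give -18.41 permil.)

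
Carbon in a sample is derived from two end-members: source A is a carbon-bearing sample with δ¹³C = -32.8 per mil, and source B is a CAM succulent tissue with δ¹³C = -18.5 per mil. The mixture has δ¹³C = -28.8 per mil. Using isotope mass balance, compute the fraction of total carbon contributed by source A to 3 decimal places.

δ_mix = f_A·δ_A + (1 − f_A)·δ_B  ⇒  f_A = (δ_mix − δ_B)/(δ_A − δ_B)
f_A = (-28.8 − (-18.5)) / (-32.8 − (-18.5))
f_A = -10.3 / -14.3 = 0.7203

0.720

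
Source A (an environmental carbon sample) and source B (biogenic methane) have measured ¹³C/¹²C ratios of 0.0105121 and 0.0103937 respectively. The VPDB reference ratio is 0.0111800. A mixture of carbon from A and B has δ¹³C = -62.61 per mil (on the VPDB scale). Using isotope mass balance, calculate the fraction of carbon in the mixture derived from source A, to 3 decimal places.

δ_A = (0.0105121/0.0111800 − 1)×1000 = (0.940259 − 1)×1000 = -59.741 per mil
δ_B = (0.0103937/0.0111800 − 1)×1000 = (0.929669 − 1)×1000 = -70.331 per mil
f_A = (δ_mix − δ_B)/(δ_A − δ_B) = (-62.61 − (-70.331))/(-59.741 − (-70.331))
f_A = 7.721 / 10.590 = 0.7291

0.729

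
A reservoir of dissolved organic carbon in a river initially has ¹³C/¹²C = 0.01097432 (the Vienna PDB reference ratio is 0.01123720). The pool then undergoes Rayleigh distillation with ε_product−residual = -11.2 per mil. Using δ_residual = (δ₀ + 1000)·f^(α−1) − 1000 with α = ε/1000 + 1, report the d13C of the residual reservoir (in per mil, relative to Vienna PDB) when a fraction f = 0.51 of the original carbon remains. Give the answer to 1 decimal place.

-16.0 per mil

δ₀ = (0.01097432/0.01123720 − 1)×1000 = (0.976606 − 1)×1000 = -23.394 per mil
α − 1 = ε/1000 = -0.0112
f^(α−1) = 0.51^(-0.0112) = 1.007570
δ_res = (-23.394 + 1000) × 1.007570 − 1000 = 983.999 − 1000 = -16.00 per mil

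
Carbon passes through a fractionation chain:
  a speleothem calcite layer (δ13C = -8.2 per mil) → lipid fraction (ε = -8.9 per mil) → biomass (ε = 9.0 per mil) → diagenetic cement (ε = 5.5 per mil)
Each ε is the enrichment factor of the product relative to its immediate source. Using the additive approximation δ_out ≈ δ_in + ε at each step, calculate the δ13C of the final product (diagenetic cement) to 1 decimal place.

-2.6 per mil

step 1: δ ≈ -8.2 + (-8.9) = -17.1 per mil
step 2: δ ≈ -17.1 + (9.0) = -8.1 per mil
step 3: δ ≈ -8.1 + (5.5) = -2.6 per mil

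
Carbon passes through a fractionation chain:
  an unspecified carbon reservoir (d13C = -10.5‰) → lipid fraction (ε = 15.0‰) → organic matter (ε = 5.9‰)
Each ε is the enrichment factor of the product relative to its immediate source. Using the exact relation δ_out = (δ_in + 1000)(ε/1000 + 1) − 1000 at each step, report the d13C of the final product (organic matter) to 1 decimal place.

step 1: δ = (-10.50 + 1000)·(15.0/1000 + 1) − 1000 = 4.34‰
step 2: δ = (4.34 + 1000)·(5.9/1000 + 1) − 1000 = 10.27‰

10.3‰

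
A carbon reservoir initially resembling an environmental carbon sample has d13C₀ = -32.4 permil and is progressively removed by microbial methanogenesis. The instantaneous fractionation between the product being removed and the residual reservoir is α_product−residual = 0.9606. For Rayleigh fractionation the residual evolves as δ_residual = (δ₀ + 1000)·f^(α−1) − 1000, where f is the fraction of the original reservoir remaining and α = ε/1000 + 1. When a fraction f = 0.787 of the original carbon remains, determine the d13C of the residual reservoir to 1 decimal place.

-23.2 permil

Rayleigh residual: δ_res = (δ₀ + 1000)·f^(α−1) − 1000
α − 1 = -0.03940
f^(α−1) = 0.787^(-0.03940) = 1.009482
δ_res = (-32.4 + 1000) × 1.009482 − 1000 = 976.775 − 1000 = -23.23 permil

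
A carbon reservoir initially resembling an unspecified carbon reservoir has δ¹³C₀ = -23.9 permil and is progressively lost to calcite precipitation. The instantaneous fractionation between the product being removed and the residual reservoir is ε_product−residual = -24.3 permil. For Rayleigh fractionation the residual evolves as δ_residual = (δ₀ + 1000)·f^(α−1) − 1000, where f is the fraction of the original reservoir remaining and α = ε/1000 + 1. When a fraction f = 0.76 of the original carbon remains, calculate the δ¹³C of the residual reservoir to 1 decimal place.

-17.4 permil

Rayleigh residual: δ_res = (δ₀ + 1000)·f^(α−1) − 1000
α = ε/1000 + 1 = 0.97570, so α − 1 = -0.02430
f^(α−1) = 0.76^(-0.02430) = 1.006691
δ_res = (-23.9 + 1000) × 1.006691 − 1000 = 982.631 − 1000 = -17.37 permil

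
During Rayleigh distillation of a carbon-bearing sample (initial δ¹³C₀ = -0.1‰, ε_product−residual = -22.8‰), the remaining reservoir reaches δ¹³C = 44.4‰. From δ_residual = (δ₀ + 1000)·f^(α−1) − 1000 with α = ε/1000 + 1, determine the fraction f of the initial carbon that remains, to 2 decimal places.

α − 1 = ε/1000 = -0.0228
(δ_res + 1000)/(δ₀ + 1000) = (44.4 + 1000)/(-0.1 + 1000) = 1044.4/999.9 = 1.044504
f = 1.044504^(1/-0.0228) = exp(ln(1.044504)/-0.0228) = exp(0.04354/-0.0228)
f = exp(-1.9098) = 0.1481

0.15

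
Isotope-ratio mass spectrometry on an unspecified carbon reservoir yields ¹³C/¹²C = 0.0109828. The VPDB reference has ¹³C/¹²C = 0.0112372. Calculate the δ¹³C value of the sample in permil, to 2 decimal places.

-22.64 permil

δ¹³C = (R_sample / R_standard − 1) × 1000
R_sample / R_standard = 0.0109828 / 0.0112372 = 0.977361
δ¹³C = (0.977361 − 1) × 1000 = -22.639 permil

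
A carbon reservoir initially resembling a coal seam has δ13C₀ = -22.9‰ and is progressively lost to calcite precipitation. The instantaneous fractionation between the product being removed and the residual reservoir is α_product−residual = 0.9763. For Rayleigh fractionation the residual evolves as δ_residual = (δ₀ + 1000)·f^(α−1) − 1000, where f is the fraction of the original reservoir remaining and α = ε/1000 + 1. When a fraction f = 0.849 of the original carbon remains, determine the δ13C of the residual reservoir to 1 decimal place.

-19.1‰

Rayleigh residual: δ_res = (δ₀ + 1000)·f^(α−1) − 1000
α − 1 = -0.02370
f^(α−1) = 0.849^(-0.02370) = 1.003887
δ_res = (-22.9 + 1000) × 1.003887 − 1000 = 980.898 − 1000 = -19.10‰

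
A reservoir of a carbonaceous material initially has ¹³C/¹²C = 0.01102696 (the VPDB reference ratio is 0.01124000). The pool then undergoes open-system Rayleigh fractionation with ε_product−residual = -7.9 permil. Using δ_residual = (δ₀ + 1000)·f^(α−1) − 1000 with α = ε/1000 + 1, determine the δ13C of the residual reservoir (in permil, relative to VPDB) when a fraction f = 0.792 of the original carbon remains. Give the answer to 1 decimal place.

δ₀ = (0.01102696/0.01124000 − 1)×1000 = (0.981046 − 1)×1000 = -18.954 permil
α − 1 = ε/1000 = -0.0079
f^(α−1) = 0.792^(-0.0079) = 1.001844
δ_res = (-18.954 + 1000) × 1.001844 − 1000 = 982.855 − 1000 = -17.14 permil

-17.1 permil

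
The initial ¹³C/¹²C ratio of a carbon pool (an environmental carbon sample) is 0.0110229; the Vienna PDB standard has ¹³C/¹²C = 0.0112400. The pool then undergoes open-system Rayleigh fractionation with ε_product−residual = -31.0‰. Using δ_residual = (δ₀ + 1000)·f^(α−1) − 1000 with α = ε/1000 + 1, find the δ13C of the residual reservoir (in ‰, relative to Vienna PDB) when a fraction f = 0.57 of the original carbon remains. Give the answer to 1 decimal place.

δ₀ = (0.0110229/0.0112400 − 1)×1000 = (0.980685 − 1)×1000 = -19.315‰
α − 1 = ε/1000 = -0.0310
f^(α−1) = 0.57^(-0.0310) = 1.017578
δ_res = (-19.315 + 1000) × 1.017578 − 1000 = 997.924 − 1000 = -2.08‰

-2.1‰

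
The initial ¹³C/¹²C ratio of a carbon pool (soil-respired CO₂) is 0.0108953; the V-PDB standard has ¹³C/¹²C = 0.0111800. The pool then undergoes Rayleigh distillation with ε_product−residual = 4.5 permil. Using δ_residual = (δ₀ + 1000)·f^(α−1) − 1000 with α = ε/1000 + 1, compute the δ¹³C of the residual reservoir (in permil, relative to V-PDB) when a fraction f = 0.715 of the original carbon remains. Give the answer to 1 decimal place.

-26.9 permil

δ₀ = (0.0108953/0.0111800 − 1)×1000 = (0.974535 − 1)×1000 = -25.465 permil
α − 1 = ε/1000 = 0.0045
f^(α−1) = 0.715^(0.0045) = 0.998492
δ_res = (-25.465 + 1000) × 0.998492 − 1000 = 973.065 − 1000 = -26.94 permil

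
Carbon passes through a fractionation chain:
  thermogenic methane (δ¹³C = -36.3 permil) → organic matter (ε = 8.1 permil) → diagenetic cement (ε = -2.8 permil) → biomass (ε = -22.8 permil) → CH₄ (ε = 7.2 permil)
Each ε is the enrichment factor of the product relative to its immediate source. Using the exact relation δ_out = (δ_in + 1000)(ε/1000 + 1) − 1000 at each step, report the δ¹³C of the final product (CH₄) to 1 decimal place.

step 1: δ = (-36.30 + 1000)·(8.1/1000 + 1) − 1000 = -28.49 permil
step 2: δ = (-28.49 + 1000)·(-2.8/1000 + 1) − 1000 = -31.21 permil
step 3: δ = (-31.21 + 1000)·(-22.8/1000 + 1) − 1000 = -53.30 permil
step 4: δ = (-53.30 + 1000)·(7.2/1000 + 1) − 1000 = -46.49 permil

-46.5 permil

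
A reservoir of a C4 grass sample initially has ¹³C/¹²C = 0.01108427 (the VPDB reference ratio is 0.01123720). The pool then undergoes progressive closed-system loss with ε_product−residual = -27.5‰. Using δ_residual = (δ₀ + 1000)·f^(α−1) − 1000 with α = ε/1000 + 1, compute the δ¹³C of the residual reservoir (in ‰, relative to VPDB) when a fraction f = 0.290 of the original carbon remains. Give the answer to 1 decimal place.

20.5‰

δ₀ = (0.01108427/0.01123720 − 1)×1000 = (0.986391 − 1)×1000 = -13.609‰
α − 1 = ε/1000 = -0.0275
f^(α−1) = 0.290^(-0.0275) = 1.034628
δ_res = (-13.609 + 1000) × 1.034628 − 1000 = 1020.547 − 1000 = 20.55‰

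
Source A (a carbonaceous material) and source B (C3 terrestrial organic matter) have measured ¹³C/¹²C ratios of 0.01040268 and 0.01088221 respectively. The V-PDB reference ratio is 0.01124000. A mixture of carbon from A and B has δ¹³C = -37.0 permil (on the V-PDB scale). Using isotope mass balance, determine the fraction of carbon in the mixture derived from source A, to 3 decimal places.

0.121

δ_A = (0.01040268/0.01124000 − 1)×1000 = (0.925505 − 1)×1000 = -74.495 permil
δ_B = (0.01088221/0.01124000 − 1)×1000 = (0.968168 − 1)×1000 = -31.832 permil
f_A = (δ_mix − δ_B)/(δ_A − δ_B) = (-37.0 − (-31.832))/(-74.495 − (-31.832))
f_A = -5.168 / -42.663 = 0.1211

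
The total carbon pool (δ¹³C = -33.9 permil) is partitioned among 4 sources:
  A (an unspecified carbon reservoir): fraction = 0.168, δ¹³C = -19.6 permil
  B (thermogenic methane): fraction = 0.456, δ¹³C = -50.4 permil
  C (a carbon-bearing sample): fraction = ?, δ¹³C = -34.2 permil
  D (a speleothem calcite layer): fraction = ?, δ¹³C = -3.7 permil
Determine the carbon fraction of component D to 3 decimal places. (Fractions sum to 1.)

Let f_D and f_C be the unknown fractions; fractions sum to 1 so f_D + f_C = 0.376.
Mass balance: Σ fᵢ·δᵢ = δ_bulk ⇒ f_D·(-3.7) + f_C·(-34.2) = -33.9 − (-26.275) = -7.625
Substitute f_C = 0.376 − f_D:
f_D·(-3.7 − -34.2) = -7.625 − 0.376×(-34.2) = 5.234
f_D = 5.234 / 30.5 = 0.1716

0.172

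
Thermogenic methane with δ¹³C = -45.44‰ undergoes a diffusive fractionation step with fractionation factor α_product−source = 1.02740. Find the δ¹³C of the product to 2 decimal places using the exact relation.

-19.29‰

δ_product = (δ_source + 1000)·α − 1000
δ_product = (-45.44 + 1000) × 1.02740 − 1000
δ_product = 980.715 − 1000 = -19.285‰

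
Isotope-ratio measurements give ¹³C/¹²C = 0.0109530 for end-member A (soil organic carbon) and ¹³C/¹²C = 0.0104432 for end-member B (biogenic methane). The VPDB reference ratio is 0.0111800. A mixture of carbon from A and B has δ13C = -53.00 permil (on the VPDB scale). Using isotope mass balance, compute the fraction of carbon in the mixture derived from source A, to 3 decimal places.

δ_A = (0.0109530/0.0111800 − 1)×1000 = (0.979696 − 1)×1000 = -20.304 permil
δ_B = (0.0104432/0.0111800 − 1)×1000 = (0.934097 − 1)×1000 = -65.903 permil
f_A = (δ_mix − δ_B)/(δ_A − δ_B) = (-53.00 − (-65.903))/(-20.304 − (-65.903))
f_A = 12.903 / 45.599 = 0.2830

0.283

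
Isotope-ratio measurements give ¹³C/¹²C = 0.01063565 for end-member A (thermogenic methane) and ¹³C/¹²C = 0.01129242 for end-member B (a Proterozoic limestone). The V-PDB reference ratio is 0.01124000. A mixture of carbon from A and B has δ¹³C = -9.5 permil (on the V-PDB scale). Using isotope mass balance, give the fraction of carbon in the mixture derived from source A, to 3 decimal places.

δ_A = (0.01063565/0.01124000 − 1)×1000 = (0.946232 − 1)×1000 = -53.768 permil
δ_B = (0.01129242/0.01124000 − 1)×1000 = (1.004664 − 1)×1000 = 4.664 permil
f_A = (δ_mix − δ_B)/(δ_A − δ_B) = (-9.5 − (4.664))/(-53.768 − (4.664))
f_A = -14.164 / -58.431 = 0.2424

0.242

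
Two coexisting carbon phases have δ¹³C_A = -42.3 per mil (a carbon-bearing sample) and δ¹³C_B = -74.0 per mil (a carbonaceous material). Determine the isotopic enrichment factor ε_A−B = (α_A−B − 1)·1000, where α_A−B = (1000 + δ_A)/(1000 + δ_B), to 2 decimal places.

α_A−B = (1000 + -42.3) / (1000 + -74.0) = 957.7 / 926.0 = 1.034233
ε_A−B = (1.034233 − 1) × 1000 = 34.233 per mil
(The approximation ε ≈ δ_A − δ_B would give 31.7 per mil.)

34.23 per mil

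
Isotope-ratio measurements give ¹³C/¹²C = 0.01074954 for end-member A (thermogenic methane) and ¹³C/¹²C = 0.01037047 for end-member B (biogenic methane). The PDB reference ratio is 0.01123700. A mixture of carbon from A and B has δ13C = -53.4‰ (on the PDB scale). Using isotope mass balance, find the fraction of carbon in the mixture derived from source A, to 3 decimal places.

0.703

δ_A = (0.01074954/0.01123700 − 1)×1000 = (0.956620 − 1)×1000 = -43.380‰
δ_B = (0.01037047/0.01123700 − 1)×1000 = (0.922886 − 1)×1000 = -77.114‰
f_A = (δ_mix − δ_B)/(δ_A − δ_B) = (-53.4 − (-77.114))/(-43.380 − (-77.114))
f_A = 23.714 / 33.734 = 0.7030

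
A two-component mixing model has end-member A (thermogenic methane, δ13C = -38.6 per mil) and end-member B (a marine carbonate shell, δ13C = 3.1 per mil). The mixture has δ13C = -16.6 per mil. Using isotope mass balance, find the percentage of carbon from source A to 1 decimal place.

δ_mix = f_A·δ_A + (1 − f_A)·δ_B  ⇒  f_A = (δ_mix − δ_B)/(δ_A − δ_B)
f_A = (-16.6 − (3.1)) / (-38.6 − (3.1))
f_A = -19.7 / -41.7 = 0.4724

47.2%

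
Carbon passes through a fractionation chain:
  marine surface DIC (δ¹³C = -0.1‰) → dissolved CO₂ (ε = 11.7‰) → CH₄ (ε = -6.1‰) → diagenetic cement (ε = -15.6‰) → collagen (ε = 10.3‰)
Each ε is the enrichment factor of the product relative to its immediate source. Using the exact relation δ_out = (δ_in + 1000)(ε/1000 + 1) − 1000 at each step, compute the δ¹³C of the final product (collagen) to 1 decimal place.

step 1: δ = (-0.10 + 1000)·(11.7/1000 + 1) − 1000 = 11.60‰
step 2: δ = (11.60 + 1000)·(-6.1/1000 + 1) − 1000 = 5.43‰
step 3: δ = (5.43 + 1000)·(-15.6/1000 + 1) − 1000 = -10.26‰
step 4: δ = (-10.26 + 1000)·(10.3/1000 + 1) − 1000 = -0.06‰

-0.1‰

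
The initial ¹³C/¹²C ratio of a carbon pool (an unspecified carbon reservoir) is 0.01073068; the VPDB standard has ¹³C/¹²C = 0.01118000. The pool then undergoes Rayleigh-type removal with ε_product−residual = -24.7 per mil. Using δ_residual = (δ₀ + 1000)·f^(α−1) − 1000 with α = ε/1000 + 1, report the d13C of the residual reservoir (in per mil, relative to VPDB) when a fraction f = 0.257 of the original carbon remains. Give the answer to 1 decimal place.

-7.4 per mil

δ₀ = (0.01073068/0.01118000 − 1)×1000 = (0.959810 − 1)×1000 = -40.190 per mil
α − 1 = ε/1000 = -0.0247
f^(α−1) = 0.257^(-0.0247) = 1.034129
δ_res = (-40.190 + 1000) × 1.034129 − 1000 = 992.568 − 1000 = -7.43 per mil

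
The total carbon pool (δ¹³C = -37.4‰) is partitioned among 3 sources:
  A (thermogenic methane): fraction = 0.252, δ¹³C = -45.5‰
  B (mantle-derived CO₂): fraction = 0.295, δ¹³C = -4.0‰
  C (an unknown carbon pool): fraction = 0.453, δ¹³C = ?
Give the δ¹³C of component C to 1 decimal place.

Isotope mass balance: δ_bulk = Σ fᵢ·δᵢ.
-37.4 = 0.252×(-45.5) + 0.295×(-4.0) + 0.453×δ_C
0.453·δ_C = -37.4 − (-12.646) = -24.754
δ_C = -24.754 / 0.453 = -54.64‰

-54.6‰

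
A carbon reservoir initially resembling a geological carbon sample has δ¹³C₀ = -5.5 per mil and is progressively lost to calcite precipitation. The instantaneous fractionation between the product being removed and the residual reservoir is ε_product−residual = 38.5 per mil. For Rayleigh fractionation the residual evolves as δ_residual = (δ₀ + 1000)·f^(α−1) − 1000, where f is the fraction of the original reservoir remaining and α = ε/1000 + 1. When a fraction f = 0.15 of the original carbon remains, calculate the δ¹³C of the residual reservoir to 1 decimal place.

Rayleigh residual: δ_res = (δ₀ + 1000)·f^(α−1) − 1000
α = ε/1000 + 1 = 1.03850, so α − 1 = 0.03850
f^(α−1) = 0.15^(0.03850) = 0.929564
δ_res = (-5.5 + 1000) × 0.929564 − 1000 = 924.452 − 1000 = -75.55 per mil

-75.5 per mil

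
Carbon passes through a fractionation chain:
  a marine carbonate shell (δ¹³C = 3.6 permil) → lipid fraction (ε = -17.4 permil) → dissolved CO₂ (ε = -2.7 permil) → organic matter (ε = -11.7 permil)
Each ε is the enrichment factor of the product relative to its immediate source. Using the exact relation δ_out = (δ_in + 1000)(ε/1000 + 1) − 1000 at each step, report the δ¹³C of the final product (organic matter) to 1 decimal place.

step 1: δ = (3.60 + 1000)·(-17.4/1000 + 1) − 1000 = -13.86 permil
step 2: δ = (-13.86 + 1000)·(-2.7/1000 + 1) − 1000 = -16.53 permil
step 3: δ = (-16.53 + 1000)·(-11.7/1000 + 1) − 1000 = -28.03 permil

-28.0 permil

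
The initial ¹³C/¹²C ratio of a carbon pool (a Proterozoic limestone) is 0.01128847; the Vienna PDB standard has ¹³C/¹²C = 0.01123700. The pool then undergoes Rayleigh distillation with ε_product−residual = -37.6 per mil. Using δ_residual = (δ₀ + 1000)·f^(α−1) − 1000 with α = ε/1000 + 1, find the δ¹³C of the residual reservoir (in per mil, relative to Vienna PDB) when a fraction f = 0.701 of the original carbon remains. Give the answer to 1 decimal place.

δ₀ = (0.01128847/0.01123700 − 1)×1000 = (1.004580 − 1)×1000 = 4.580 per mil
α − 1 = ε/1000 = -0.0376
f^(α−1) = 0.701^(-0.0376) = 1.013447
δ_res = (4.580 + 1000) × 1.013447 − 1000 = 1018.089 − 1000 = 18.09 per mil

18.1 per mil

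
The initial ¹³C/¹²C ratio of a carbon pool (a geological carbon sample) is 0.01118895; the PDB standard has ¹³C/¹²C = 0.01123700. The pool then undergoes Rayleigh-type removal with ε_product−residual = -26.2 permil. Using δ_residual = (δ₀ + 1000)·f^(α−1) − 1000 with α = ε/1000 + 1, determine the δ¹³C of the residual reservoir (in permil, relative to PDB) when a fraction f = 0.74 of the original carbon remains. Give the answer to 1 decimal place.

3.6 permil

δ₀ = (0.01118895/0.01123700 − 1)×1000 = (0.995724 − 1)×1000 = -4.276 permil
α − 1 = ε/1000 = -0.0262
f^(α−1) = 0.74^(-0.0262) = 1.007920
δ_res = (-4.276 + 1000) × 1.007920 − 1000 = 1003.610 − 1000 = 3.61 permil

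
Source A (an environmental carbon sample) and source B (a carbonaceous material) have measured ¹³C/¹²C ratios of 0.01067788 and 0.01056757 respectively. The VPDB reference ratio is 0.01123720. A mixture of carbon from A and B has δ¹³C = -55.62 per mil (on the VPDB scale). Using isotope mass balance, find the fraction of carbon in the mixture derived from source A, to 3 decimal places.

δ_A = (0.01067788/0.01123720 − 1)×1000 = (0.950226 − 1)×1000 = -49.774 per mil
δ_B = (0.01056757/0.01123720 − 1)×1000 = (0.940410 − 1)×1000 = -59.590 per mil
f_A = (δ_mix − δ_B)/(δ_A − δ_B) = (-55.62 − (-59.590))/(-49.774 − (-59.590))
f_A = 3.970 / 9.817 = 0.4045

0.404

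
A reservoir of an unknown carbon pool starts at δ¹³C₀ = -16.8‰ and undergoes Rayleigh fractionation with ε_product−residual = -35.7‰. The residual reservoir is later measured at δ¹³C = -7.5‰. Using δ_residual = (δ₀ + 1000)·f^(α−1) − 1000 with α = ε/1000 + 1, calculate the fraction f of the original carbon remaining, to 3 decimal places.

0.768

α − 1 = ε/1000 = -0.0357
(δ_res + 1000)/(δ₀ + 1000) = (-7.5 + 1000)/(-16.8 + 1000) = 992.5/983.2 = 1.009459
f = 1.009459^(1/-0.0357) = exp(ln(1.009459)/-0.0357) = exp(0.00941/-0.0357)
f = exp(-0.2637) = 0.7682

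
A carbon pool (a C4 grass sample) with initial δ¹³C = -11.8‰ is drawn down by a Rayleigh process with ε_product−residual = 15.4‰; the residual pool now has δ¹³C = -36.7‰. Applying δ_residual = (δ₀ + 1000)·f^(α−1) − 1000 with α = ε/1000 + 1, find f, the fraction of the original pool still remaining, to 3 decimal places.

0.191

α − 1 = ε/1000 = 0.0154
(δ_res + 1000)/(δ₀ + 1000) = (-36.7 + 1000)/(-11.8 + 1000) = 963.3/988.2 = 0.974803
f = 0.974803^(1/0.0154) = exp(ln(0.974803)/0.0154) = exp(-0.02552/0.0154)
f = exp(-1.6572) = 0.1907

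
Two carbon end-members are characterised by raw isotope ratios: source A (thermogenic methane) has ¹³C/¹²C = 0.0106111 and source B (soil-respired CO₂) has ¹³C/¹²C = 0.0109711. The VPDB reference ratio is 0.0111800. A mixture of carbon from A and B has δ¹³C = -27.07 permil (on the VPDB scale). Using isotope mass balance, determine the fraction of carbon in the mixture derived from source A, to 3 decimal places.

0.260

δ_A = (0.0106111/0.0111800 − 1)×1000 = (0.949114 − 1)×1000 = -50.886 permil
δ_B = (0.0109711/0.0111800 − 1)×1000 = (0.981315 − 1)×1000 = -18.685 permil
f_A = (δ_mix − δ_B)/(δ_A − δ_B) = (-27.07 − (-18.685))/(-50.886 − (-18.685))
f_A = -8.385 / -32.200 = 0.2604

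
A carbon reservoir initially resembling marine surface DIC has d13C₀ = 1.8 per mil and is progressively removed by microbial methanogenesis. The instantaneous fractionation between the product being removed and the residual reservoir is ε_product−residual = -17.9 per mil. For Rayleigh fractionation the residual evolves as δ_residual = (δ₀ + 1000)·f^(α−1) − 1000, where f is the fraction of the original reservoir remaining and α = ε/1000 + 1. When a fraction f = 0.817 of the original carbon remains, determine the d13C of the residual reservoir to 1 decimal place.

Rayleigh residual: δ_res = (δ₀ + 1000)·f^(α−1) − 1000
α = ε/1000 + 1 = 0.98210, so α − 1 = -0.01790
f^(α−1) = 0.817^(-0.01790) = 1.003624
δ_res = (1.8 + 1000) × 1.003624 − 1000 = 1005.431 − 1000 = 5.43 per mil

5.4 per mil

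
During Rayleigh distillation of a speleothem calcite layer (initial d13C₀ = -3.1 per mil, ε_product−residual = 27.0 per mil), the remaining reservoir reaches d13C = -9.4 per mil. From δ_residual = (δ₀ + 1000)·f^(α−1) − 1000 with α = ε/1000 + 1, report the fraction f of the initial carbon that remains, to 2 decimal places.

0.79

α − 1 = ε/1000 = 0.0270
(δ_res + 1000)/(δ₀ + 1000) = (-9.4 + 1000)/(-3.1 + 1000) = 990.6/996.9 = 0.993680
f = 0.993680^(1/0.0270) = exp(ln(0.993680)/0.0270) = exp(-0.00634/0.0270)
f = exp(-0.2348) = 0.7907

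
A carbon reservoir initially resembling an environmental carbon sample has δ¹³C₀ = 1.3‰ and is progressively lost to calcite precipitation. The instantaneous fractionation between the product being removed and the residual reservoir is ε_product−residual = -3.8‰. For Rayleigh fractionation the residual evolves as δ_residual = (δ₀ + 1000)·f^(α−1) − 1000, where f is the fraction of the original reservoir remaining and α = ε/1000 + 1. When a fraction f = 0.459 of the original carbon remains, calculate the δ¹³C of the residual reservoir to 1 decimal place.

4.3‰

Rayleigh residual: δ_res = (δ₀ + 1000)·f^(α−1) − 1000
α = ε/1000 + 1 = 0.99620, so α − 1 = -0.00380
f^(α−1) = 0.459^(-0.00380) = 1.002963
δ_res = (1.3 + 1000) × 1.002963 − 1000 = 1004.267 − 1000 = 4.27‰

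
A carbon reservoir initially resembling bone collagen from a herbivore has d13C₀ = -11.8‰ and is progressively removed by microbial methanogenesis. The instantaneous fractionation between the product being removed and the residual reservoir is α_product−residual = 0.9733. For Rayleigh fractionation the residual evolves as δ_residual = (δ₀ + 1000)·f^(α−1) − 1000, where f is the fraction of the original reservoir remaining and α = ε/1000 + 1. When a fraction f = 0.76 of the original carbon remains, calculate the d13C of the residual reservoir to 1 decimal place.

Rayleigh residual: δ_res = (δ₀ + 1000)·f^(α−1) − 1000
α − 1 = -0.02670
f^(α−1) = 0.76^(-0.02670) = 1.007354
δ_res = (-11.8 + 1000) × 1.007354 − 1000 = 995.468 − 1000 = -4.53‰

-4.5‰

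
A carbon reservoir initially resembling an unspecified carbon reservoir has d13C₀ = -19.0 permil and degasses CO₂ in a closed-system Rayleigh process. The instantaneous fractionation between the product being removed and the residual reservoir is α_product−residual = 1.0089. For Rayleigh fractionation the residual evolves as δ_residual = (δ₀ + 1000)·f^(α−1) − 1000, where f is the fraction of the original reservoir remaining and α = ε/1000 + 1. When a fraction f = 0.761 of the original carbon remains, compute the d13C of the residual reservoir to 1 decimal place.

-21.4 permil

Rayleigh residual: δ_res = (δ₀ + 1000)·f^(α−1) − 1000
α − 1 = 0.00890
f^(α−1) = 0.761^(0.00890) = 0.997572
δ_res = (-19.0 + 1000) × 0.997572 − 1000 = 978.618 − 1000 = -21.38 permil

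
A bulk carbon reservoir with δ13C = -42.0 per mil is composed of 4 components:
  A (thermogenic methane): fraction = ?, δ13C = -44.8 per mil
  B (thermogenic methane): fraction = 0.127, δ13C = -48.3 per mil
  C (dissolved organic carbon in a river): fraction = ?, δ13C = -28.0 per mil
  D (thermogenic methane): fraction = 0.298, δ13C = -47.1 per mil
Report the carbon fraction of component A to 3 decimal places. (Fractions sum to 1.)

0.341

Let f_A and f_C be the unknown fractions; fractions sum to 1 so f_A + f_C = 0.575.
Mass balance: Σ fᵢ·δᵢ = δ_bulk ⇒ f_A·(-44.8) + f_C·(-28.0) = -42.0 − (-20.170) = -21.830
Substitute f_C = 0.575 − f_A:
f_A·(-44.8 − -28.0) = -21.830 − 0.575×(-28.0) = -5.730
f_A = -5.730 / -16.8 = 0.3411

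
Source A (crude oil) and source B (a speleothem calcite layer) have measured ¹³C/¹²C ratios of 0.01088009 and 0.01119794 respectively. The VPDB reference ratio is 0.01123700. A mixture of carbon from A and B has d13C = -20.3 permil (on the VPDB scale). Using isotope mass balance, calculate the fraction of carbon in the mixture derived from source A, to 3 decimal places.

0.595

δ_A = (0.01088009/0.01123700 − 1)×1000 = (0.968238 − 1)×1000 = -31.762 permil
δ_B = (0.01119794/0.01123700 − 1)×1000 = (0.996524 − 1)×1000 = -3.476 permil
f_A = (δ_mix − δ_B)/(δ_A − δ_B) = (-20.3 − (-3.476))/(-31.762 − (-3.476))
f_A = -16.824 / -28.286 = 0.5948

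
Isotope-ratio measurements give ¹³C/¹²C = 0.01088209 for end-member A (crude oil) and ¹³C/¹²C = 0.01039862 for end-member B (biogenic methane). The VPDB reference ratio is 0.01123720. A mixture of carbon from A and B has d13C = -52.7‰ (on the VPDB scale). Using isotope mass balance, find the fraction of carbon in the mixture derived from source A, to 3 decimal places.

δ_A = (0.01088209/0.01123720 − 1)×1000 = (0.968399 − 1)×1000 = -31.601‰
δ_B = (0.01039862/0.01123720 − 1)×1000 = (0.925375 − 1)×1000 = -74.625‰
f_A = (δ_mix − δ_B)/(δ_A − δ_B) = (-52.7 − (-74.625))/(-31.601 − (-74.625))
f_A = 21.925 / 43.024 = 0.5096

0.510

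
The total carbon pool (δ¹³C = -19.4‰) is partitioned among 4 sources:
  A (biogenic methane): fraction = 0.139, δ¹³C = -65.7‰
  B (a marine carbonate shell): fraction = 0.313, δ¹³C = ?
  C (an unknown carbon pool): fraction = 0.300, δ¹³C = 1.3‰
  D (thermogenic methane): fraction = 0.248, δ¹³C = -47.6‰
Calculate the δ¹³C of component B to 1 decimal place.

Isotope mass balance: δ_bulk = Σ fᵢ·δᵢ.
-19.4 = 0.139×(-65.7) + 0.313×δ_B + 0.300×(1.3) + 0.248×(-47.6)
0.313·δ_B = -19.4 − (-20.547) = 1.147
δ_B = 1.147 / 0.313 = 3.66‰

3.7‰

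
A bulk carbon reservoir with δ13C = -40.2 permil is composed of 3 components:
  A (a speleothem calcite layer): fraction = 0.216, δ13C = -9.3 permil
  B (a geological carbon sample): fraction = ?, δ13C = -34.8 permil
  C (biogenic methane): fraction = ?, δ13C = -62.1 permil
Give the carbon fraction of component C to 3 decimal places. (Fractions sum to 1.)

Let f_C and f_B be the unknown fractions; fractions sum to 1 so f_C + f_B = 0.784.
Mass balance: Σ fᵢ·δᵢ = δ_bulk ⇒ f_C·(-62.1) + f_B·(-34.8) = -40.2 − (-2.009) = -38.191
Substitute f_B = 0.784 − f_C:
f_C·(-62.1 − -34.8) = -38.191 − 0.784×(-34.8) = -10.908
f_C = -10.908 / -27.3 = 0.3996

0.400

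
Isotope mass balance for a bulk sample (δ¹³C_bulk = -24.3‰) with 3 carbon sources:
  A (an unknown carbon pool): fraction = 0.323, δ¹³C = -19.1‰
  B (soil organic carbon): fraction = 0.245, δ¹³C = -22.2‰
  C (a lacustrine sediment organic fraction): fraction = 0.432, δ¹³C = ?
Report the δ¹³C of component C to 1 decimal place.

-29.4‰

Isotope mass balance: δ_bulk = Σ fᵢ·δᵢ.
-24.3 = 0.323×(-19.1) + 0.245×(-22.2) + 0.432×δ_C
0.432·δ_C = -24.3 − (-11.608) = -12.692
δ_C = -12.692 / 0.432 = -29.38‰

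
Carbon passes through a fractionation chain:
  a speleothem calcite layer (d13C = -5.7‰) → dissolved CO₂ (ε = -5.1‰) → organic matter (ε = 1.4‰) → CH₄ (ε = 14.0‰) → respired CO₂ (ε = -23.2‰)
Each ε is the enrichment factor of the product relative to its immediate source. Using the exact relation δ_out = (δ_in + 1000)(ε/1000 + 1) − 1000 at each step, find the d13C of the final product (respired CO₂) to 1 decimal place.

-18.8‰

step 1: δ = (-5.70 + 1000)·(-5.1/1000 + 1) − 1000 = -10.77‰
step 2: δ = (-10.77 + 1000)·(1.4/1000 + 1) − 1000 = -9.39‰
step 3: δ = (-9.39 + 1000)·(14.0/1000 + 1) − 1000 = 4.48‰
step 4: δ = (4.48 + 1000)·(-23.2/1000 + 1) − 1000 = -18.82‰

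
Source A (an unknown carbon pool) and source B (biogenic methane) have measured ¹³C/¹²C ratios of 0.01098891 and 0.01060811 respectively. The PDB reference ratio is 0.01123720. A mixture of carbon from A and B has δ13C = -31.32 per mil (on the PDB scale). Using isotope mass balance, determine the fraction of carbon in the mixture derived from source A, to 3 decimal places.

δ_A = (0.01098891/0.01123720 − 1)×1000 = (0.977905 − 1)×1000 = -22.095 per mil
δ_B = (0.01060811/0.01123720 − 1)×1000 = (0.944017 − 1)×1000 = -55.983 per mil
f_A = (δ_mix − δ_B)/(δ_A − δ_B) = (-31.32 − (-55.983))/(-22.095 − (-55.983))
f_A = 24.663 / 33.887 = 0.7278

0.728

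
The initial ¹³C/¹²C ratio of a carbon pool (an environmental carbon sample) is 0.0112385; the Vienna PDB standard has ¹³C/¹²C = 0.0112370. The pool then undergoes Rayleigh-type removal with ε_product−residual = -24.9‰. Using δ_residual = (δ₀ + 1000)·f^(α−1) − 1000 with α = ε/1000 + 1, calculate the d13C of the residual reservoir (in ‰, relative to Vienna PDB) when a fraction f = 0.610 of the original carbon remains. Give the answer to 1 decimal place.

12.5‰

δ₀ = (0.0112385/0.0112370 − 1)×1000 = (1.000133 − 1)×1000 = 0.133‰
α − 1 = ε/1000 = -0.0249
f^(α−1) = 0.610^(-0.0249) = 1.012384
δ_res = (0.133 + 1000) × 1.012384 − 1000 = 1012.519 − 1000 = 12.52‰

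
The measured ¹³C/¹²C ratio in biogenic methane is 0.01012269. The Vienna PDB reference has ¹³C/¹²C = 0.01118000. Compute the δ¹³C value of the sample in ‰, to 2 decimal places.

-94.57‰

δ¹³C = (R_sample / R_standard − 1) × 1000
R_sample / R_standard = 0.01012269 / 0.01118000 = 0.905428
δ¹³C = (0.905428 − 1) × 1000 = -94.572‰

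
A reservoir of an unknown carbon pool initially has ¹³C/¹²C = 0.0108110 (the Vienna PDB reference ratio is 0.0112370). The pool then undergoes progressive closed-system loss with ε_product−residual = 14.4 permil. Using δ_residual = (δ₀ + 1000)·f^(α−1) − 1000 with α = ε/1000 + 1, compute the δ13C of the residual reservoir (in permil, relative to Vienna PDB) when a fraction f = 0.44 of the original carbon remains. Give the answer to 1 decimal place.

δ₀ = (0.0108110/0.0112370 − 1)×1000 = (0.962090 − 1)×1000 = -37.910 permil
α − 1 = ε/1000 = 0.0144
f^(α−1) = 0.44^(0.0144) = 0.988247
δ_res = (-37.910 + 1000) × 0.988247 − 1000 = 950.783 − 1000 = -49.22 permil

-49.2 permil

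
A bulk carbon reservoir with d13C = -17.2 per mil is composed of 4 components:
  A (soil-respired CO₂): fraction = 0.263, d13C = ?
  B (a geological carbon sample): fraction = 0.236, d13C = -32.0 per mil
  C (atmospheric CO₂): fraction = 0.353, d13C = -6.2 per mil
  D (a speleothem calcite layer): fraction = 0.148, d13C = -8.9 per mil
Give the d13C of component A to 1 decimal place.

-23.4 per mil

Isotope mass balance: δ_bulk = Σ fᵢ·δᵢ.
-17.2 = 0.263×δ_A + 0.236×(-32.0) + 0.353×(-6.2) + 0.148×(-8.9)
0.263·δ_A = -17.2 − (-11.058) = -6.142
δ_A = -6.142 / 0.263 = -23.35 per mil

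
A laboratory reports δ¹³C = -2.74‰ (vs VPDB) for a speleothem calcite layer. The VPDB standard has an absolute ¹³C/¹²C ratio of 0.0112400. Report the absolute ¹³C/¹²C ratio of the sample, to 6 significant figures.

0.0112092

R_sample = R_standard × (δ¹³C/1000 + 1)
R_sample = 0.0112400 × (-2.74/1000 + 1) = 0.0112400 × 0.997260
R_sample = 0.0112092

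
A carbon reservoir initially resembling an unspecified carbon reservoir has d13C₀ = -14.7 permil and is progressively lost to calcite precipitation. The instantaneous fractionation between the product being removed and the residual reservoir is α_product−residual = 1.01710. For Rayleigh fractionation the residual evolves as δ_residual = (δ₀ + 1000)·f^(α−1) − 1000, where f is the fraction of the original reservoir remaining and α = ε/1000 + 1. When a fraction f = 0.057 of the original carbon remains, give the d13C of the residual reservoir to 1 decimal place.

-61.8 permil

Rayleigh residual: δ_res = (δ₀ + 1000)·f^(α−1) − 1000
α − 1 = 0.01710
f^(α−1) = 0.057^(0.01710) = 0.952194
δ_res = (-14.7 + 1000) × 0.952194 − 1000 = 938.197 − 1000 = -61.80 permil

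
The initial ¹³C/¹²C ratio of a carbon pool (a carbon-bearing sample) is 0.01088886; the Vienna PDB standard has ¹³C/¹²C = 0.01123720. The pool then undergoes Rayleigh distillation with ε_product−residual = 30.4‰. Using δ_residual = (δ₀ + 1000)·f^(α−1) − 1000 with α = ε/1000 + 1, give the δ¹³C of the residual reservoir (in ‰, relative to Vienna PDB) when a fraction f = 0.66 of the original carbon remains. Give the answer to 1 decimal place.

-43.2‰

δ₀ = (0.01088886/0.01123720 − 1)×1000 = (0.969001 − 1)×1000 = -30.999‰
α − 1 = ε/1000 = 0.0304
f^(α−1) = 0.66^(0.0304) = 0.987448
δ_res = (-30.999 + 1000) × 0.987448 − 1000 = 956.838 − 1000 = -43.16‰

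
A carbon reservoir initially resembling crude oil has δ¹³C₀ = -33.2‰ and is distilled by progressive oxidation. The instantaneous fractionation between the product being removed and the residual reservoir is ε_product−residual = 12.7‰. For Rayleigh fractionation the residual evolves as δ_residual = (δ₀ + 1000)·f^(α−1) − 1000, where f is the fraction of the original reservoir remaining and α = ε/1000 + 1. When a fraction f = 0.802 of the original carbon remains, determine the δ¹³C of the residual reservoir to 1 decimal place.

Rayleigh residual: δ_res = (δ₀ + 1000)·f^(α−1) − 1000
α = ε/1000 + 1 = 1.01270, so α − 1 = 0.01270
f^(α−1) = 0.802^(0.01270) = 0.997202
δ_res = (-33.2 + 1000) × 0.997202 − 1000 = 964.095 − 1000 = -35.91‰

-35.9‰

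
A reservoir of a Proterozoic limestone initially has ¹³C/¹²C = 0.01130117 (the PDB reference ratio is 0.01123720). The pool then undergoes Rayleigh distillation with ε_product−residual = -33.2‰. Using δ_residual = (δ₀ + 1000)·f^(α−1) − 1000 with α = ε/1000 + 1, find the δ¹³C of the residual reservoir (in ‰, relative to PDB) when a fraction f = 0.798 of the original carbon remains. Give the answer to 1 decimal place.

δ₀ = (0.01130117/0.01123720 − 1)×1000 = (1.005693 − 1)×1000 = 5.693‰
α − 1 = ε/1000 = -0.0332
f^(α−1) = 0.798^(-0.0332) = 1.007520
δ_res = (5.693 + 1000) × 1.007520 − 1000 = 1013.255 − 1000 = 13.26‰

13.3‰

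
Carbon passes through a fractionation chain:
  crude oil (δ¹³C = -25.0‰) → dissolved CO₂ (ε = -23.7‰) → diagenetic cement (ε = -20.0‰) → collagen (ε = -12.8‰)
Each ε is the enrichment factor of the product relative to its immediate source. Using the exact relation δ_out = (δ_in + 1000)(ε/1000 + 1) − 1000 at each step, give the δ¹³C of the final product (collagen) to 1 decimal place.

step 1: δ = (-25.00 + 1000)·(-23.7/1000 + 1) − 1000 = -48.11‰
step 2: δ = (-48.11 + 1000)·(-20.0/1000 + 1) − 1000 = -67.15‰
step 3: δ = (-67.15 + 1000)·(-12.8/1000 + 1) − 1000 = -79.09‰

-79.1‰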